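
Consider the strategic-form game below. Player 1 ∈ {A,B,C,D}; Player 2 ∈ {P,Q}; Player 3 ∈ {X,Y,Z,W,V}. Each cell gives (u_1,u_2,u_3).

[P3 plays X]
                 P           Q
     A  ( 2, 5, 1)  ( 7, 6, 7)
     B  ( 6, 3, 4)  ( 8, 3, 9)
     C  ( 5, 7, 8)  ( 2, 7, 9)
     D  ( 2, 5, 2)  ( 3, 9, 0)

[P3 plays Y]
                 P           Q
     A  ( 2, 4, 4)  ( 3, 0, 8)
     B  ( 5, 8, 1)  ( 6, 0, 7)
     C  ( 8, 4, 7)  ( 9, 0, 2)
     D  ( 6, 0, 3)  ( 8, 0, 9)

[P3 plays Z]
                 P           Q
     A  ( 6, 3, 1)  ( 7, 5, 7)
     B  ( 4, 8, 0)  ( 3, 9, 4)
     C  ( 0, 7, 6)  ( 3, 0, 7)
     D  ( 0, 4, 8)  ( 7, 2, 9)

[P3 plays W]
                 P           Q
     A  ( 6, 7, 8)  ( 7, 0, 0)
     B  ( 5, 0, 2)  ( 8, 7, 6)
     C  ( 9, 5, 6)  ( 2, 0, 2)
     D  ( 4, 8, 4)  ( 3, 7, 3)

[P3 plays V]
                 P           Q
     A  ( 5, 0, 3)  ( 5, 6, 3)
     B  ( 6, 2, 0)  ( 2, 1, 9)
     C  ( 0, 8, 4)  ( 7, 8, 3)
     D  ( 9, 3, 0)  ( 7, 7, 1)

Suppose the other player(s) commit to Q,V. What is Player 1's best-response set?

u_1(A vs Q,V) = 5
u_1(B vs Q,V) = 2
u_1(C vs Q,V) = 7
u_1(D vs Q,V) = 7
max payoff 7 at {C,D}

argmax u_1 = {C,D}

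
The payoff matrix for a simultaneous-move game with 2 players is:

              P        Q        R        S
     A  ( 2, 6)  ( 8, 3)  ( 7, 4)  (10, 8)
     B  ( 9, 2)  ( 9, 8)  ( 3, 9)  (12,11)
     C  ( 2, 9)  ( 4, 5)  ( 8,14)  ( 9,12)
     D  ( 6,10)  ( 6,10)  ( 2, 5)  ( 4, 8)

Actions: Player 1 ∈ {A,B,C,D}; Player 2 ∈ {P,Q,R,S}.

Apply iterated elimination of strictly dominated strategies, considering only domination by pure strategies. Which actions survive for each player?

Survivors P1:{A,B,C} P2:{R,S}

P1 drop D (B beats it: P:9>6 Q:9>6 R:3>2 S:12>4)
P2 drop P (S beats it: A:8>6 B:11>2 C:12>9)
P2 drop Q (R beats it: A:4>3 B:9>8 C:14>5)
P1→{A,B,C} P2→{R,S}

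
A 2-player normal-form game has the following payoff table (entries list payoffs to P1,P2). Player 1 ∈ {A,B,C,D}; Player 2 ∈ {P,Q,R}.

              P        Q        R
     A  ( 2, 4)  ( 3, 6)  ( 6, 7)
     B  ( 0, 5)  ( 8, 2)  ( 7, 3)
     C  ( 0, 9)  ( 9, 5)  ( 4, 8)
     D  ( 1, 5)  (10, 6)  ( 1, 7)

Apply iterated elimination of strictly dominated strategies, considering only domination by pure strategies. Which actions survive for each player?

P2 drop Q (R beats it: A:7>6 B:3>2 C:8>5 D:7>6)
P1 drop C (A beats it: P:2>0 R:6>4)
P1 drop D (A beats it: P:2>1 R:6>1)
P1→{A,B} P2→{P,R}

Survivors P1:{A,B} P2:{P,R}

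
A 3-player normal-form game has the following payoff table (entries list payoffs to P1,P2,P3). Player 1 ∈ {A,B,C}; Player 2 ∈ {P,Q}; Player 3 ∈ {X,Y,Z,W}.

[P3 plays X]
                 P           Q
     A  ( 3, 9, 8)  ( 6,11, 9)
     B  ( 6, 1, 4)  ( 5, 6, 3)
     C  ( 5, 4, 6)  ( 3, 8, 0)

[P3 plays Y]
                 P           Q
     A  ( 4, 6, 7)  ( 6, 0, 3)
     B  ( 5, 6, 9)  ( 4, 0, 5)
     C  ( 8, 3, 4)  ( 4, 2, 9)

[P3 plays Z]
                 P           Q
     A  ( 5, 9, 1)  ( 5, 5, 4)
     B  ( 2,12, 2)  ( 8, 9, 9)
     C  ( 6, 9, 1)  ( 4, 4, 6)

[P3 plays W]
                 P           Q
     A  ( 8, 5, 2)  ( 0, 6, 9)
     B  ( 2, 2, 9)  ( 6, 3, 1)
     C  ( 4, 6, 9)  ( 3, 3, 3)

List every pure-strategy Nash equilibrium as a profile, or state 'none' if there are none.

(A,P,X): not NE [P1→B gives 6>3; P2→Q gives 11>9]
(A,P,Y): not NE [P1→C gives 8>4; P3→X gives 8>7]
(A,P,Z): not NE [P1→C gives 6>5; P3→X gives 8>1]
(A,P,W): not NE [P2→Q gives 6>5; P3→X gives 8>2]
(A,Q,X): NE
(A,Q,Y): not NE [P2→P gives 6>0; P3→W gives 9>3]
(A,Q,Z): not NE [P1→B gives 8>5; P2→P gives 9>5; P3→W gives 9>4]
(A,Q,W): not NE [P1→B gives 6>0]
(B,P,X): not NE [P2→Q gives 6>1; P3→W gives 9>4]
(B,P,Y): not NE [P1→C gives 8>5]
(B,P,Z): not NE [P1→C gives 6>2; P3→W gives 9>2]
(B,P,W): not NE [P1→A gives 8>2; P2→Q gives 3>2]
(B,Q,X): not NE [P1→A gives 6>5; P3→Z gives 9>3]
(B,Q,Y): not NE [P1→A gives 6>4; P2→P gives 6>0; P3→Z gives 9>5]
(B,Q,Z): not NE [P2→P gives 12>9]
(B,Q,W): not NE [P3→Z gives 9>1]
(C,P,X): not NE [P1→B gives 6>5; P2→Q gives 8>4; P3→W gives 9>6]
(C,P,Y): not NE [P3→W gives 9>4]
(C,P,Z): not NE [P3→W gives 9>1]
(C,P,W): not NE [P1→A gives 8>4]
(C,Q,X): not NE [P1→A gives 6>3; P3→Y gives 9>0]
(C,Q,Y): not NE [P1→A gives 6>4; P2→P gives 3>2]
(C,Q,Z): not NE [P1→B gives 8>4; P2→P gives 9>4; P3→Y gives 9>6]
(C,Q,W): not NE [P1→B gives 6>3; P2→P gives 6>3; P3→Y gives 9>3]

Nash profiles: (A,Q,X)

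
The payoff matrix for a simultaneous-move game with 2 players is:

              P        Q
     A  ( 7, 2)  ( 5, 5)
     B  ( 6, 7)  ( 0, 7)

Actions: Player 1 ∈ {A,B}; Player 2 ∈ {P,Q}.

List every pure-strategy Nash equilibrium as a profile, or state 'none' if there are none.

(A,P): not NE [P2→Q gives 5>2]
(A,Q): NE
(B,P): not NE [P1→A gives 7>6]
(B,Q): not NE [P1→A gives 5>0]

PSNE = {(A,Q)}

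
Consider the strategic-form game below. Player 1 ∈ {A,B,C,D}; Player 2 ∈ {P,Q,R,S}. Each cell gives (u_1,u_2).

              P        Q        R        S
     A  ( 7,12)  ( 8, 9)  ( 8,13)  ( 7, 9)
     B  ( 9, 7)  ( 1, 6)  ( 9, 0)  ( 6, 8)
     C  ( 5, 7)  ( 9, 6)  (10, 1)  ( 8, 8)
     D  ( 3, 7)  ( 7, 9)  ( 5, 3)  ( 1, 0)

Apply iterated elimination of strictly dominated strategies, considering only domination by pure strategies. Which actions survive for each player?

Survivors P1:{A,B,C} P2:{P,R,S}

P1 drop D (A beats it: P:7>3 Q:8>7 R:8>5 S:7>1)
P2 drop Q (P beats it: A:12>9 B:7>6 C:7>6)
P1→{A,B,C} P2→{P,R,S}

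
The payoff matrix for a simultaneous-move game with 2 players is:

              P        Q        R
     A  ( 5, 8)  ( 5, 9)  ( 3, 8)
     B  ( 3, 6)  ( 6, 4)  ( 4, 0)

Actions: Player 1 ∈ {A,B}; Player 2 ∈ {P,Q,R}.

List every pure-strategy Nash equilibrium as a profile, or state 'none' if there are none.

Equilibria: none

(A,P): not NE [P2→Q gives 9>8]
(A,Q): not NE [P1→B gives 6>5]
(A,R): not NE [P1→B gives 4>3; P2→Q gives 9>8]
(B,P): not NE [P1→A gives 5>3]
(B,Q): not NE [P2→P gives 6>4]
(B,R): not NE [P2→P gives 6>0]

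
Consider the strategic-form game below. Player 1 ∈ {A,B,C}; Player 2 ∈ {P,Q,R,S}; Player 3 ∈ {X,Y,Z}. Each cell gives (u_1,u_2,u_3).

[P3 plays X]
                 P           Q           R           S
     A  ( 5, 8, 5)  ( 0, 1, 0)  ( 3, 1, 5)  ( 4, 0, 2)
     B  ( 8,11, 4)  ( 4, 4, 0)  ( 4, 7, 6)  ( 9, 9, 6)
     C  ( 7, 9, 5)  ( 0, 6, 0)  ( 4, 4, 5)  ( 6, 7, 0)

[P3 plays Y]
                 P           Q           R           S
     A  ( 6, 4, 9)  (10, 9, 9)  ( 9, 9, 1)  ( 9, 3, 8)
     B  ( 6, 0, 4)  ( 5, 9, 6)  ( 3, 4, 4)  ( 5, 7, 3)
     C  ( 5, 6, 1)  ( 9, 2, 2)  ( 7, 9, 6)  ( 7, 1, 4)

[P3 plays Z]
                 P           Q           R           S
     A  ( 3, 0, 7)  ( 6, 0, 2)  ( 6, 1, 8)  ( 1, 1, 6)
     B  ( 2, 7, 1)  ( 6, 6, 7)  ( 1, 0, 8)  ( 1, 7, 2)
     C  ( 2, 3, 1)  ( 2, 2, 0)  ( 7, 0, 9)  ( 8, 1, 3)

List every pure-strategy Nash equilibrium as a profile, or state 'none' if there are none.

(A,P,X): not NE [P1→B gives 8>5; P3→Y gives 9>5]
(A,P,Y): not NE [P2→R gives 9>4]
(A,P,Z): not NE [P2→S gives 1>0; P3→Y gives 9>7]
(A,Q,X): not NE [P1→B gives 4>0; P2→P gives 8>1; P3→Y gives 9>0]
(A,Q,Y): NE
(A,Q,Z): not NE [P2→S gives 1>0; P3→Y gives 9>2]
(A,R,X): not NE [P1→C gives 4>3; P2→P gives 8>1; P3→Z gives 8>5]
(A,R,Y): not NE [P3→Z gives 8>1]
(A,R,Z): not NE [P1→C gives 7>6]
(A,S,X): not NE [P1→B gives 9>4; P2→P gives 8>0; P3→Y gives 8>2]
(A,S,Y): not NE [P2→R gives 9>3]
(A,S,Z): not NE [P1→C gives 8>1; P3→Y gives 8>6]
(B,P,X): NE
(B,P,Y): not NE [P2→Q gives 9>0]
(B,P,Z): not NE [P1→A gives 3>2; P3→Y gives 4>1]
(B,Q,X): not NE [P2→P gives 11>4; P3→Z gives 7>0]
(B,Q,Y): not NE [P1→A gives 10>5; P3→Z gives 7>6]
(B,Q,Z): not NE [P2→S gives 7>6]
(B,R,X): not NE [P2→P gives 11>7; P3→Z gives 8>6]
(B,R,Y): not NE [P1→A gives 9>3; P2→Q gives 9>4; P3→Z gives 8>4]
(B,R,Z): not NE [P1→C gives 7>1; P2→S gives 7>0]
(B,S,X): not NE [P2→P gives 11>9]
(B,S,Y): not NE [P1→A gives 9>5; P2→Q gives 9>7; P3→X gives 6>3]
(B,S,Z): not NE [P1→C gives 8>1; P3→X gives 6>2]
(C,P,X): not NE [P1→B gives 8>7]
(C,P,Y): not NE [P1→B gives 6>5; P2→R gives 9>6; P3→X gives 5>1]
(C,P,Z): not NE [P1→A gives 3>2; P3→X gives 5>1]
(C,Q,X): not NE [P1→B gives 4>0; P2→P gives 9>6; P3→Y gives 2>0]
(C,Q,Y): not NE [P1→A gives 10>9; P2→R gives 9>2]
(C,Q,Z): not NE [P1→B gives 6>2; P2→P gives 3>2; P3→Y gives 2>0]
(C,R,X): not NE [P2→P gives 9>4; P3→Z gives 9>5]
(C,R,Y): not NE [P1→A gives 9>7; P3→Z gives 9>6]
(C,R,Z): not NE [P2→P gives 3>0]
(C,S,X): not NE [P1→B gives 9>6; P2→P gives 9>7; P3→Y gives 4>0]
(C,S,Y): not NE [P1→A gives 9>7; P2→R gives 9>1]
(C,S,Z): not NE [P2→P gives 3>1; P3→Y gives 4>3]

Nash profiles: (A,Q,Y), (B,P,X)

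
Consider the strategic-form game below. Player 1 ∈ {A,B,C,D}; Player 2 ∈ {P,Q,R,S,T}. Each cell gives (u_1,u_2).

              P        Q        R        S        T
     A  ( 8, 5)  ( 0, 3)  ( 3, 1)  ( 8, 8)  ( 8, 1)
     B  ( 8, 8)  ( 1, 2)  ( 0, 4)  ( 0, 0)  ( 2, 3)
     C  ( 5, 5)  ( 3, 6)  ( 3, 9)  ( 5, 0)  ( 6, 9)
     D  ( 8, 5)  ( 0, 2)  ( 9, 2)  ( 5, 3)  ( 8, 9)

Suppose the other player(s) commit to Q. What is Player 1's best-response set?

BR_1 = {C}

u_1(A vs Q) = 0
u_1(B vs Q) = 1
u_1(C vs Q) = 3
u_1(D vs Q) = 0
max payoff 3 at {C}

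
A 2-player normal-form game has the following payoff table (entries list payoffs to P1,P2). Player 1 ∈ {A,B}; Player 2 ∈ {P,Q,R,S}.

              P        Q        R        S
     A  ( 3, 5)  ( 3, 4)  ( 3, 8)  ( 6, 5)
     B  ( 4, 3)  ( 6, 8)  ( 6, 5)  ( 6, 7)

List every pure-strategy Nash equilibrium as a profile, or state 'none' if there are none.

PSNE = {(B,Q)}

(A,P): not NE [P1→B gives 4>3; P2→R gives 8>5]
(A,Q): not NE [P1→B gives 6>3; P2→R gives 8>4]
(A,R): not NE [P1→B gives 6>3]
(A,S): not NE [P2→R gives 8>5]
(B,P): not NE [P2→Q gives 8>3]
(B,Q): NE
(B,R): not NE [P2→Q gives 8>5]
(B,S): not NE [P2→Q gives 8>7]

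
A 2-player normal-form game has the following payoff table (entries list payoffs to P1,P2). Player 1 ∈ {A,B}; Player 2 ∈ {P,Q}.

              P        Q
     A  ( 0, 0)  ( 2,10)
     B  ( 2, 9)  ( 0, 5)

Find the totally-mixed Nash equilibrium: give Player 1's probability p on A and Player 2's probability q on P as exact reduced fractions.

p=2/7, q=1/2

P1 indiff ⇒ q·0+(1-q)·2 = q·2+(1-q)·0 ⇒ q(-2) = (1-q)(-2) ⇒ q = 1/2
P2 indiff ⇒ p·0+(1-p)·9 = p·10+(1-p)·5 ⇒ p(-10) = (1-p)(-4) ⇒ p = 2/7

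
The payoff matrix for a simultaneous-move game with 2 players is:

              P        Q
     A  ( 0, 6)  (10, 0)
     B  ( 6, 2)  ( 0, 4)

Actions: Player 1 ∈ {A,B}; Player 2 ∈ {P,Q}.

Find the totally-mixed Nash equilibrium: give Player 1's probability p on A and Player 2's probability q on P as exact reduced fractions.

P1 indiff ⇒ q·0+(1-q)·10 = q·6+(1-q)·0 ⇒ q(-6) = (1-q)(-10) ⇒ q = 5/8
P2 indiff ⇒ p·6+(1-p)·2 = p·0+(1-p)·4 ⇒ p(6) = (1-p)(2) ⇒ p = 1/4

p=1/4, q=5/8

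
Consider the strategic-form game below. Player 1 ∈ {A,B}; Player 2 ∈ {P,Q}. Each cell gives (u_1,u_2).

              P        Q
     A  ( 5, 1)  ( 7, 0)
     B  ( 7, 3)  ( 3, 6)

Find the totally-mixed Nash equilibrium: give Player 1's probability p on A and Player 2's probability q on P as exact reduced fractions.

P1 mixes 3/4 on A; P2 mixes 2/3 on P

P1 indiff ⇒ q·5+(1-q)·7 = q·7+(1-q)·3 ⇒ q(-2) = (1-q)(-4) ⇒ q = 2/3
P2 indiff ⇒ p·1+(1-p)·3 = p·0+(1-p)·6 ⇒ p(1) = (1-p)(3) ⇒ p = 3/4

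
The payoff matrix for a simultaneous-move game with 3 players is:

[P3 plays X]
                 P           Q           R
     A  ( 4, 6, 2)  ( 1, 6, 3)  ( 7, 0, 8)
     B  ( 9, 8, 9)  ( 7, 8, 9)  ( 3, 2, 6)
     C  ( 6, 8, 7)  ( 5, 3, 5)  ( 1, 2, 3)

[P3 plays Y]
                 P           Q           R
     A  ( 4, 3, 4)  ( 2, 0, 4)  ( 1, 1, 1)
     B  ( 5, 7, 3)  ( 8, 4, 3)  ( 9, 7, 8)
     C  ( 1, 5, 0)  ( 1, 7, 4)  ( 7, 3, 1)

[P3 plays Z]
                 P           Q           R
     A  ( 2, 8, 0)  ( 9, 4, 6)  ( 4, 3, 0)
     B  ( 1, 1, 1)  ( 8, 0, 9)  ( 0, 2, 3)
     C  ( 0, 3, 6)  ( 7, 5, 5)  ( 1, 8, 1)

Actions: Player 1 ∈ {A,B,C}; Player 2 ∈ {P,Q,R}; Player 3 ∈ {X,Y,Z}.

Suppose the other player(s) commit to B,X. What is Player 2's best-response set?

u_2(P vs B,X) = 8
u_2(Q vs B,X) = 8
u_2(R vs B,X) = 2
max payoff 8 at {P,Q}

BR_2 = {P,Q}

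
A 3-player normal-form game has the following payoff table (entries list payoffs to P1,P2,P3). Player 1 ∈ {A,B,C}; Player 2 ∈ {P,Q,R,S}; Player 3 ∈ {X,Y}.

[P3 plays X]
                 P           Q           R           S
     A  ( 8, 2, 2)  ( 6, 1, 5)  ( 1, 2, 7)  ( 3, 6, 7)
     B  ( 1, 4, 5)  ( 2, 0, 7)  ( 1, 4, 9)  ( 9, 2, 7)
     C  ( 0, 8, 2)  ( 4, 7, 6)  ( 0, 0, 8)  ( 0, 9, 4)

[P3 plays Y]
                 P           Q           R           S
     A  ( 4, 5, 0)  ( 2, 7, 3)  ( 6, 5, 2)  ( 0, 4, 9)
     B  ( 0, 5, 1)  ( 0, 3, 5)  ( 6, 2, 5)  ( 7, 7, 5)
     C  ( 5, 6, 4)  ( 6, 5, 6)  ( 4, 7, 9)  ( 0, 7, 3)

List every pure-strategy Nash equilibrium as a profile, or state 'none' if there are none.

PSNE = {(B,R,X)}

(A,P,X): not NE [P2→S gives 6>2]
(A,P,Y): not NE [P1→C gives 5>4; P2→Q gives 7>5; P3→X gives 2>0]
(A,Q,X): not NE [P2→S gives 6>1]
(A,Q,Y): not NE [P1→C gives 6>2; P3→X gives 5>3]
(A,R,X): not NE [P2→S gives 6>2]
(A,R,Y): not NE [P2→Q gives 7>5; P3→X gives 7>2]
(A,S,X): not NE [P1→B gives 9>3; P3→Y gives 9>7]
(A,S,Y): not NE [P1→B gives 7>0; P2→Q gives 7>4]
(B,P,X): not NE [P1→A gives 8>1]
(B,P,Y): not NE [P1→C gives 5>0; P2→S gives 7>5; P3→X gives 5>1]
(B,Q,X): not NE [P1→A gives 6>2; P2→R gives 4>0]
(B,Q,Y): not NE [P1→C gives 6>0; P2→S gives 7>3; P3→X gives 7>5]
(B,R,X): NE
(B,R,Y): not NE [P2→S gives 7>2; P3→X gives 9>5]
(B,S,X): not NE [P2→R gives 4>2]
(B,S,Y): not NE [P3→X gives 7>5]
(C,P,X): not NE [P1→A gives 8>0; P2→S gives 9>8; P3→Y gives 4>2]
(C,P,Y): not NE [P2→S gives 7>6]
(C,Q,X): not NE [P1→A gives 6>4; P2→S gives 9>7]
(C,Q,Y): not NE [P2→S gives 7>5]
(C,R,X): not NE [P1→B gives 1>0; P2→S gives 9>0; P3→Y gives 9>8]
(C,R,Y): not NE [P1→B gives 6>4]
(C,S,X): not NE [P1→B gives 9>0]
(C,S,Y): not NE [P1→B gives 7>0; P3→X gives 4>3]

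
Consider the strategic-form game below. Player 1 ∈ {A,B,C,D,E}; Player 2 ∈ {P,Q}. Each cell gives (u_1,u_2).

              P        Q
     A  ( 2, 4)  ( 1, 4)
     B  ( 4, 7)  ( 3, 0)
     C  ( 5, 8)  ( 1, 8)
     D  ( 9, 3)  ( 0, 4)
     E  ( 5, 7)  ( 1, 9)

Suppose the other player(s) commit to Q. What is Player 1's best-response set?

u_1(A vs Q) = 1
u_1(B vs Q) = 3
u_1(C vs Q) = 1
u_1(D vs Q) = 0
u_1(E vs Q) = 1
max payoff 3 at {B}

BR_1 = {B}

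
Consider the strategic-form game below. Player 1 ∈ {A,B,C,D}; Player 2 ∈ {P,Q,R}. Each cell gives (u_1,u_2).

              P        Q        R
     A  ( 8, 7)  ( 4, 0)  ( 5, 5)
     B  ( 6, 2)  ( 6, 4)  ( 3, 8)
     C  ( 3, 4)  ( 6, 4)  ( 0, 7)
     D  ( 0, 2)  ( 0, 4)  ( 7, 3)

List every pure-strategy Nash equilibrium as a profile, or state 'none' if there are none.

(A,P): NE
(A,Q): not NE [P1→C gives 6>4; P2→P gives 7>0]
(A,R): not NE [P1→D gives 7>5; P2→P gives 7>5]
(B,P): not NE [P1→A gives 8>6; P2→R gives 8>2]
(B,Q): not NE [P2→R gives 8>4]
(B,R): not NE [P1→D gives 7>3]
(C,P): not NE [P1→A gives 8>3; P2→R gives 7>4]
(C,Q): not NE [P2→R gives 7>4]
(C,R): not NE [P1→D gives 7>0]
(D,P): not NE [P1→A gives 8>0; P2→Q gives 4>2]
(D,Q): not NE [P1→C gives 6>0]
(D,R): not NE [P2→Q gives 4>3]

NE set: (A,P)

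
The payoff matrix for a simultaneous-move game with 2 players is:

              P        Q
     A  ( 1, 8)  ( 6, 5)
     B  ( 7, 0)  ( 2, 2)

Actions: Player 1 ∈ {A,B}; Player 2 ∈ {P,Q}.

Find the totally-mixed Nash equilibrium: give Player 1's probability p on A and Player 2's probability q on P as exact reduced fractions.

(p,q) = (2/5, 2/5)

P1 indiff ⇒ q·1+(1-q)·6 = q·7+(1-q)·2 ⇒ q(-6) = (1-q)(-4) ⇒ q = 2/5
P2 indiff ⇒ p·8+(1-p)·0 = p·5+(1-p)·2 ⇒ p(3) = (1-p)(2) ⇒ p = 2/5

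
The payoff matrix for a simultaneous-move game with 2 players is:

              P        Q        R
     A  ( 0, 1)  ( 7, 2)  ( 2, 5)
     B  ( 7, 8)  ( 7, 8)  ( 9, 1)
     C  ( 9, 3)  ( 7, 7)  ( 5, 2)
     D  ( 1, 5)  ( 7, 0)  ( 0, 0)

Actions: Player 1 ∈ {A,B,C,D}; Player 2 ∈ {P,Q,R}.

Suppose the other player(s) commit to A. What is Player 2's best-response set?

u_2(P vs A) = 1
u_2(Q vs A) = 2
u_2(R vs A) = 5
max payoff 5 at {R}

BR_2 = {R}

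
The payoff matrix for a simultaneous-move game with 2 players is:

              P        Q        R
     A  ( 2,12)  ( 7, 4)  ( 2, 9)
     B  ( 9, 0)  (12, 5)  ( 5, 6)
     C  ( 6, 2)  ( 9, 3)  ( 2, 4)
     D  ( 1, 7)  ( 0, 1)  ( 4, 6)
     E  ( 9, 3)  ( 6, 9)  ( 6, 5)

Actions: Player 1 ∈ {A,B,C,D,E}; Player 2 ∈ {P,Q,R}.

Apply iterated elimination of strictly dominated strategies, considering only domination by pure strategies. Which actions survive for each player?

P1 drop A (B beats it: P:9>2 Q:12>7 R:5>2)
P1 drop C (B beats it: P:9>6 Q:12>9 R:5>2)
P1 drop D (B beats it: P:9>1 Q:12>0 R:5>4)
P2 drop P (Q beats it: B:5>0 E:9>3)
P1→{B,E} P2→{Q,R}

IESDS → P1:{B,E} P2:{Q,R}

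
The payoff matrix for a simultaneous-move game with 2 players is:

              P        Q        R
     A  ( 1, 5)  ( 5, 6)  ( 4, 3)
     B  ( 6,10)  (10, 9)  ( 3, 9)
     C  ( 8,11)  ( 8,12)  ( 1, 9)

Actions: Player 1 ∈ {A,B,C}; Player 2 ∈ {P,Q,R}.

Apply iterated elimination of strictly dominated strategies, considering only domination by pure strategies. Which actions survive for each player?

IESDS → P1:{B,C} P2:{P,Q}

P2 drop R (P beats it: A:5>3 B:10>9 C:11>9)
P1 drop A (B beats it: P:6>1 Q:10>5)
P1→{B,C} P2→{P,Q}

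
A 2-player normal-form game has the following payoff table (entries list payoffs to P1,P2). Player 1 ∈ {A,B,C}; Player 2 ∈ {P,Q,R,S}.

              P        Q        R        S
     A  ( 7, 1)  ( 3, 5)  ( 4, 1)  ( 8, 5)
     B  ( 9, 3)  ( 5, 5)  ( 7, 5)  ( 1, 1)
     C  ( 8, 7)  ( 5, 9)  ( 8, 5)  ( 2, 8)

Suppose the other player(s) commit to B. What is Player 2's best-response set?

u_2(P vs B) = 3
u_2(Q vs B) = 5
u_2(R vs B) = 5
u_2(S vs B) = 1
max payoff 5 at {Q,R}

argmax u_2 = {Q,R}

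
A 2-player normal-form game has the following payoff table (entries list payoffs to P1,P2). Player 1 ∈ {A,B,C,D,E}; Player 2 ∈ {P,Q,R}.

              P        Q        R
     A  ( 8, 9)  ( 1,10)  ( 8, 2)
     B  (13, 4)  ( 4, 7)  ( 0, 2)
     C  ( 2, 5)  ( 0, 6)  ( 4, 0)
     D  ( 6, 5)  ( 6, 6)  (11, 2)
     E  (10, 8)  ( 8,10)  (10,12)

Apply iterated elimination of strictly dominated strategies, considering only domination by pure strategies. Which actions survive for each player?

Survivors P1:{D,E} P2:{Q,R}

P1 drop A (E beats it: P:10>8 Q:8>1 R:10>8)
P1 drop C (D beats it: P:6>2 Q:6>0 R:11>4)
P2 drop P (Q beats it: B:7>4 D:6>5 E:10>8)
P1 drop B (D beats it: Q:6>4 R:11>0)
P1→{D,E} P2→{Q,R}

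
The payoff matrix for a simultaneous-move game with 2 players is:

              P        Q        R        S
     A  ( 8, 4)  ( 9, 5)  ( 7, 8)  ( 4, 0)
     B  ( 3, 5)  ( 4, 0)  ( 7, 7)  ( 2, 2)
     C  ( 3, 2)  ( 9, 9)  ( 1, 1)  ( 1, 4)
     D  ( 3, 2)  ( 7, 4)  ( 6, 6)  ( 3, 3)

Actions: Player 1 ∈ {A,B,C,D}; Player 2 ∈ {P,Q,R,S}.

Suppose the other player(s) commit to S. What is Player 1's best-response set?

P1 best: {A}

u_1(A vs S) = 4
u_1(B vs S) = 2
u_1(C vs S) = 1
u_1(D vs S) = 3
max payoff 4 at {A}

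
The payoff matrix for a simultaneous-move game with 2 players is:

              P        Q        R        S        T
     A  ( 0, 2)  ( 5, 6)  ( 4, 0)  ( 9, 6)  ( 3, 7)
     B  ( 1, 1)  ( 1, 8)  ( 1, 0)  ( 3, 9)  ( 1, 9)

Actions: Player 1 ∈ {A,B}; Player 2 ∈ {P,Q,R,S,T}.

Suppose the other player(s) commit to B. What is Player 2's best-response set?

BR_2 = {S,T}

u_2(P vs B) = 1
u_2(Q vs B) = 8
u_2(R vs B) = 0
u_2(S vs B) = 9
u_2(T vs B) = 9
max payoff 9 at {S,T}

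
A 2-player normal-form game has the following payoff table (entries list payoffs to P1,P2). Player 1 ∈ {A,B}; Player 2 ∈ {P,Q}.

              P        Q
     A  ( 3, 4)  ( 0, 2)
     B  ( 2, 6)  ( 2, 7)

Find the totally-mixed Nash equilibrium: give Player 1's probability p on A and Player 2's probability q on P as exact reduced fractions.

P1 indiff ⇒ q·3+(1-q)·0 = q·2+(1-q)·2 ⇒ q(1) = (1-q)(2) ⇒ q = 2/3
P2 indiff ⇒ p·4+(1-p)·6 = p·2+(1-p)·7 ⇒ p(2) = (1-p)(1) ⇒ p = 1/3

P1 mixes 1/3 on A; P2 mixes 2/3 on P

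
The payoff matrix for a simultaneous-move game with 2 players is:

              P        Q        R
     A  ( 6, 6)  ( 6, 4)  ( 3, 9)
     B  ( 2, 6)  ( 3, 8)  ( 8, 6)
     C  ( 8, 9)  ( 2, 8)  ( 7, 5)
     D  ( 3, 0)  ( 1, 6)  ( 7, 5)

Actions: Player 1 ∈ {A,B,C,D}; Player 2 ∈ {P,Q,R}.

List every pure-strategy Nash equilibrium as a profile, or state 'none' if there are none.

Nash profiles: (C,P)

(A,P): not NE [P1→C gives 8>6; P2→R gives 9>6]
(A,Q): not NE [P2→R gives 9>4]
(A,R): not NE [P1→B gives 8>3]
(B,P): not NE [P1→C gives 8>2; P2→Q gives 8>6]
(B,Q): not NE [P1→A gives 6>3]
(B,R): not NE [P2→Q gives 8>6]
(C,P): NE
(C,Q): not NE [P1→A gives 6>2; P2→P gives 9>8]
(C,R): not NE [P1→B gives 8>7; P2→P gives 9>5]
(D,P): not NE [P1→C gives 8>3; P2→Q gives 6>0]
(D,Q): not NE [P1→A gives 6>1]
(D,R): not NE [P1→B gives 8>7; P2→Q gives 6>5]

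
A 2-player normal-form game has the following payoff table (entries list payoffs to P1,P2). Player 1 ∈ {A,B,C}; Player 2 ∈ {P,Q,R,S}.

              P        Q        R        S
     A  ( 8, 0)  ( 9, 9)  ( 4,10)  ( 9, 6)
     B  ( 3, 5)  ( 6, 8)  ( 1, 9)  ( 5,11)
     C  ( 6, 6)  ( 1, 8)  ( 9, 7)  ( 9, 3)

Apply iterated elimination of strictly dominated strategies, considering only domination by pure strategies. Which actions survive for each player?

P1 drop B (A beats it: P:8>3 Q:9>6 R:4>1 S:9>5)
P2 drop P (Q beats it: A:9>0 C:8>6)
P2 drop S (Q beats it: A:9>6 C:8>3)
P1→{A,C} P2→{Q,R}

Remaining: P1:{A,C} P2:{Q,R}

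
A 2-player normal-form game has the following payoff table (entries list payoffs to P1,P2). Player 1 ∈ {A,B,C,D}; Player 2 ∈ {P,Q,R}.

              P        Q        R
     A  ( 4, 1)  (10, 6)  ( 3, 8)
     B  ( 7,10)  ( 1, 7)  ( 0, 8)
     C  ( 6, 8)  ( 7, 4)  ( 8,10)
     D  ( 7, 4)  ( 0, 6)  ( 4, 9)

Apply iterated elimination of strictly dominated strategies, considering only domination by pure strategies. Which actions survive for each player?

P2 drop Q (R beats it: A:8>6 B:8>7 C:10>4 D:9>6)
P1 drop A (C beats it: P:6>4 R:8>3)
P1→{B,C,D} P2→{P,R}

IESDS → P1:{B,C,D} P2:{P,R}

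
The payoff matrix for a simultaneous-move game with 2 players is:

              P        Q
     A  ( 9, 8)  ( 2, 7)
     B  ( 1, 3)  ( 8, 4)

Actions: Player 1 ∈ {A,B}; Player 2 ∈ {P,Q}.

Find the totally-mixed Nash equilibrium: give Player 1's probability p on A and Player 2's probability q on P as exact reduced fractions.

P1 indiff ⇒ q·9+(1-q)·2 = q·1+(1-q)·8 ⇒ q(8) = (1-q)(6) ⇒ q = 3/7
P2 indiff ⇒ p·8+(1-p)·3 = p·7+(1-p)·4 ⇒ p(1) = (1-p)(1) ⇒ p = 1/2

p=1/2, q=3/7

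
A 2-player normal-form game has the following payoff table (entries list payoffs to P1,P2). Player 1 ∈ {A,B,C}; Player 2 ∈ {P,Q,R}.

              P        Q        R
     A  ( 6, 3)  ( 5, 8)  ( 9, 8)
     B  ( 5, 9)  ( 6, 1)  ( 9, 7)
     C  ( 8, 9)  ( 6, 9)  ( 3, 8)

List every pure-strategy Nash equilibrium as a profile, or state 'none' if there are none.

Nash profiles: (A,R), (C,P), (C,Q)

(A,P): not NE [P1→C gives 8>6; P2→R gives 8>3]
(A,Q): not NE [P1→C gives 6>5]
(A,R): NE
(B,P): not NE [P1→C gives 8>5]
(B,Q): not NE [P2→P gives 9>1]
(B,R): not NE [P2→P gives 9>7]
(C,P): NE
(C,Q): NE
(C,R): not NE [P1→B gives 9>3; P2→Q gives 9>8]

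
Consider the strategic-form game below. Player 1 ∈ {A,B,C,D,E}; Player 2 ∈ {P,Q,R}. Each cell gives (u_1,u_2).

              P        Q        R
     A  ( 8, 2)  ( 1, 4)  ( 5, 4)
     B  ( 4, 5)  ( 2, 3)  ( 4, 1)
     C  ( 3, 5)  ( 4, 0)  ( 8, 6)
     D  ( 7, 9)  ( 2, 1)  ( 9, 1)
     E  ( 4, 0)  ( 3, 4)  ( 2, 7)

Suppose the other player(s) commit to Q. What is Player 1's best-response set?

P1 best: {C}

u_1(A vs Q) = 1
u_1(B vs Q) = 2
u_1(C vs Q) = 4
u_1(D vs Q) = 2
u_1(E vs Q) = 3
max payoff 4 at {C}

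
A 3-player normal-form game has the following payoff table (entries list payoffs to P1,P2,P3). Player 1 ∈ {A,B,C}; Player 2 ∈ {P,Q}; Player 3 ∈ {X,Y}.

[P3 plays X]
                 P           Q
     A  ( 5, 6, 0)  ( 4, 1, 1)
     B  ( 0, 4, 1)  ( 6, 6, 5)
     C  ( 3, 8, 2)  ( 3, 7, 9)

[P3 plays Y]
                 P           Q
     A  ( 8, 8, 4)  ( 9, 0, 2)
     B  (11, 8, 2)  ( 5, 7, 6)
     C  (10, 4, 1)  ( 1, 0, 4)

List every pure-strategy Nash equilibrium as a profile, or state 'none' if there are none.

PSNE = {(B,P,Y)}

(A,P,X): not NE [P3→Y gives 4>0]
(A,P,Y): not NE [P1→B gives 11>8]
(A,Q,X): not NE [P1→B gives 6>4; P2→P gives 6>1; P3→Y gives 2>1]
(A,Q,Y): not NE [P2→P gives 8>0]
(B,P,X): not NE [P1→A gives 5>0; P2→Q gives 6>4; P3→Y gives 2>1]
(B,P,Y): NE
(B,Q,X): not NE [P3→Y gives 6>5]
(B,Q,Y): not NE [P1→A gives 9>5; P2→P gives 8>7]
(C,P,X): not NE [P1→A gives 5>3]
(C,P,Y): not NE [P1→B gives 11>10; P3→X gives 2>1]
(C,Q,X): not NE [P1→B gives 6>3; P2→P gives 8>7]
(C,Q,Y): not NE [P1→A gives 9>1; P2→P gives 4>0; P3→X gives 9>4]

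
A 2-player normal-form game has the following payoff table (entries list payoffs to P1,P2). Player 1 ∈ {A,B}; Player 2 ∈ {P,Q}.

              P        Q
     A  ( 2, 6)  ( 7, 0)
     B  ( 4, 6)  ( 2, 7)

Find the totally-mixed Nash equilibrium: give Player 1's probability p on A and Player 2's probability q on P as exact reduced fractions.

P1 indiff ⇒ q·2+(1-q)·7 = q·4+(1-q)·2 ⇒ q(-2) = (1-q)(-5) ⇒ q = 5/7
P2 indiff ⇒ p·6+(1-p)·6 = p·0+(1-p)·7 ⇒ p(6) = (1-p)(1) ⇒ p = 1/7

P1 mixes 1/7 on A; P2 mixes 5/7 on P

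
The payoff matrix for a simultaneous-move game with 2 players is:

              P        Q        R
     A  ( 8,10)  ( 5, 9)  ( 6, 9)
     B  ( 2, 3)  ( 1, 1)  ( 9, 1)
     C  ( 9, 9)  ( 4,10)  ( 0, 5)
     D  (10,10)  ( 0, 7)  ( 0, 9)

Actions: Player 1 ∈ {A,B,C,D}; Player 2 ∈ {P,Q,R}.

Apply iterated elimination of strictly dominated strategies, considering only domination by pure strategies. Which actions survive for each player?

P2 drop R (P beats it: A:10>9 B:3>1 C:9>5 D:10>9)
P1 drop B (A beats it: P:8>2 Q:5>1)
P1→{A,C,D} P2→{P,Q}

Remaining: P1:{A,C,D} P2:{P,Q}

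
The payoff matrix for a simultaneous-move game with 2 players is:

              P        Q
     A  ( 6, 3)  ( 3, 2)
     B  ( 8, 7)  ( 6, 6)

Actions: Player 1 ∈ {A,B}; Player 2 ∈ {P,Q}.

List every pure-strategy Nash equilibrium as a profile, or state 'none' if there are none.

(A,P): not NE [P1→B gives 8>6]
(A,Q): not NE [P1→B gives 6>3; P2→P gives 3>2]
(B,P): NE
(B,Q): not NE [P2→P gives 7>6]

PSNE = {(B,P)}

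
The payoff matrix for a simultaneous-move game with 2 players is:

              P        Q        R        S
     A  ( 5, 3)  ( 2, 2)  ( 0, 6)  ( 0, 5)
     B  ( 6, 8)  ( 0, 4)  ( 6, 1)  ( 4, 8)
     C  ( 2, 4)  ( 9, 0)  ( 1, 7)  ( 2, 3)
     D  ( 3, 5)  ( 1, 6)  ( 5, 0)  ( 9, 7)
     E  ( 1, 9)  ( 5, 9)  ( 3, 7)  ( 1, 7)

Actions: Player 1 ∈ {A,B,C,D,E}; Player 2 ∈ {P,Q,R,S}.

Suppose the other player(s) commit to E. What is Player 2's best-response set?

u_2(P vs E) = 9
u_2(Q vs E) = 9
u_2(R vs E) = 7
u_2(S vs E) = 7
max payoff 9 at {P,Q}

P2 best: {P,Q}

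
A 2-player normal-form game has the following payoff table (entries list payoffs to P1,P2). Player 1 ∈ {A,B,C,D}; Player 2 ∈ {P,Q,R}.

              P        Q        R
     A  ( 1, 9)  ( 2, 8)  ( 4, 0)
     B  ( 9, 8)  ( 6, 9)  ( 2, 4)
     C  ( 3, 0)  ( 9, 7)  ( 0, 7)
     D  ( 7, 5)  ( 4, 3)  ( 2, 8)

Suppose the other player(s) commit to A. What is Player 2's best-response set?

u_2(P vs A) = 9
u_2(Q vs A) = 8
u_2(R vs A) = 0
max payoff 9 at {P}

BR_2 = {P}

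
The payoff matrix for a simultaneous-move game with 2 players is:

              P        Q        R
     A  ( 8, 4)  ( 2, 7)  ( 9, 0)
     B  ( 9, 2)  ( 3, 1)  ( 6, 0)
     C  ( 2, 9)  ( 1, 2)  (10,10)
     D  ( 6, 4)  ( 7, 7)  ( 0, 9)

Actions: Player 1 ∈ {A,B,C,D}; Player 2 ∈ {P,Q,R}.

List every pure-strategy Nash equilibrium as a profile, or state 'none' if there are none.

(A,P): not NE [P1→B gives 9>8; P2→Q gives 7>4]
(A,Q): not NE [P1→D gives 7>2]
(A,R): not NE [P1→C gives 10>9; P2→Q gives 7>0]
(B,P): NE
(B,Q): not NE [P1→D gives 7>3; P2→P gives 2>1]
(B,R): not NE [P1→C gives 10>6; P2→P gives 2>0]
(C,P): not NE [P1→B gives 9>2; P2→R gives 10>9]
(C,Q): not NE [P1→D gives 7>1; P2→R gives 10>2]
(C,R): NE
(D,P): not NE [P1→B gives 9>6; P2→R gives 9>4]
(D,Q): not NE [P2→R gives 9>7]
(D,R): not NE [P1→C gives 10>0]

NE set: (B,P), (C,R)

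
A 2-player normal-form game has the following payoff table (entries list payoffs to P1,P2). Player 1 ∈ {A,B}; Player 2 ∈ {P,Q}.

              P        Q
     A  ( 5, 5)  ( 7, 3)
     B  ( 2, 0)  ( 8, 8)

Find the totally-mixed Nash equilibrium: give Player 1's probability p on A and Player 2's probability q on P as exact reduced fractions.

P1 indiff ⇒ q·5+(1-q)·7 = q·2+(1-q)·8 ⇒ q(3) = (1-q)(1) ⇒ q = 1/4
P2 indiff ⇒ p·5+(1-p)·0 = p·3+(1-p)·8 ⇒ p(2) = (1-p)(8) ⇒ p = 4/5

p=4/5, q=1/4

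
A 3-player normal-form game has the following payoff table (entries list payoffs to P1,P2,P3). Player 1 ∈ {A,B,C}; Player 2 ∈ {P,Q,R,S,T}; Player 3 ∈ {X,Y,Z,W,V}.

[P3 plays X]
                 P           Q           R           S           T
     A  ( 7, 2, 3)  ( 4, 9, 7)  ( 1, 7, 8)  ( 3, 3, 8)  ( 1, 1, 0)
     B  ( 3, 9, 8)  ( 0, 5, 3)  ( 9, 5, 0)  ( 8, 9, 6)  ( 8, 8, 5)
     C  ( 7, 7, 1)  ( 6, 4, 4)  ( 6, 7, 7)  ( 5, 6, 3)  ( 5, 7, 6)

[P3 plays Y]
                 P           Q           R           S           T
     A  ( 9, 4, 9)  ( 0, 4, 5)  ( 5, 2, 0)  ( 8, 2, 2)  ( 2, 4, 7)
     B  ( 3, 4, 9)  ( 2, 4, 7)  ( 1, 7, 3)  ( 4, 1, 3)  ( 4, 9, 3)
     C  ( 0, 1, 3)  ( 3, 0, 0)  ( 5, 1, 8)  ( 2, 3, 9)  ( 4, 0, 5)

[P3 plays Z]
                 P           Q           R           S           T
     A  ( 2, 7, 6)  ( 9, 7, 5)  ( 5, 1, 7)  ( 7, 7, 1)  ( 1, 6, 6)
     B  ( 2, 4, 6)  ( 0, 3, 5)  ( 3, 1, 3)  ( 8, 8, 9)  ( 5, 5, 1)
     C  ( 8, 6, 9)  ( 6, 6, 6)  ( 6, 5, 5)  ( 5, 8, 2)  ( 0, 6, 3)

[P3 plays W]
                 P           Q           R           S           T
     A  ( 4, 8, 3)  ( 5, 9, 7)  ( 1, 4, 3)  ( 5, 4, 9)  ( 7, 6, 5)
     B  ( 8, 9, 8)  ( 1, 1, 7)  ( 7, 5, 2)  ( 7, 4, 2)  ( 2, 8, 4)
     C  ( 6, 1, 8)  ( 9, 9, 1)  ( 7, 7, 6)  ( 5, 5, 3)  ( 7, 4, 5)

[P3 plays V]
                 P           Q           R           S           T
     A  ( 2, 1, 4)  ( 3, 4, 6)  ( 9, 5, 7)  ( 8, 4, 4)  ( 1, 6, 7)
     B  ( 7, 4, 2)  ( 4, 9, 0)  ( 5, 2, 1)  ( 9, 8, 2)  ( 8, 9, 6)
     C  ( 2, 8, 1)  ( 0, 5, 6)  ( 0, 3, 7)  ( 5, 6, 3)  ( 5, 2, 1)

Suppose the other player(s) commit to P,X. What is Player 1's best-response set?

u_1(A vs P,X) = 7
u_1(B vs P,X) = 3
u_1(C vs P,X) = 7
max payoff 7 at {A,C}

argmax u_1 = {A,C}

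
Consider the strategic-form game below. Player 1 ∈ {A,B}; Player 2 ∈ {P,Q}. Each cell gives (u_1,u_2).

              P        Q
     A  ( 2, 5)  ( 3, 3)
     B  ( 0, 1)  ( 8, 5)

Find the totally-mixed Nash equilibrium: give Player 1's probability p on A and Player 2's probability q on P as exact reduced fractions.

P1 mixes 2/3 on A; P2 mixes 5/7 on P

P1 indiff ⇒ q·2+(1-q)·3 = q·0+(1-q)·8 ⇒ q(2) = (1-q)(5) ⇒ q = 5/7
P2 indiff ⇒ p·5+(1-p)·1 = p·3+(1-p)·5 ⇒ p(2) = (1-p)(4) ⇒ p = 2/3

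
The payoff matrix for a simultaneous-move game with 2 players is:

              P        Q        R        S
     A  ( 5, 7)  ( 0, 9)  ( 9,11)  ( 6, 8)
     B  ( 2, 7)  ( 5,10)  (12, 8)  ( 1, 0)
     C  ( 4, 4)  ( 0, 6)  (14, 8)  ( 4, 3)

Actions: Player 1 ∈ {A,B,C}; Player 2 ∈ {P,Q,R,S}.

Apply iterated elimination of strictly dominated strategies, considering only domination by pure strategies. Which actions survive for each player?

Remaining: P1:{B,C} P2:{Q,R}

P2 drop P (Q beats it: A:9>7 B:10>7 C:6>4)
P2 drop S (Q beats it: A:9>8 B:10>0 C:6>3)
P1 drop A (B beats it: Q:5>0 R:12>9)
P1→{B,C} P2→{Q,R}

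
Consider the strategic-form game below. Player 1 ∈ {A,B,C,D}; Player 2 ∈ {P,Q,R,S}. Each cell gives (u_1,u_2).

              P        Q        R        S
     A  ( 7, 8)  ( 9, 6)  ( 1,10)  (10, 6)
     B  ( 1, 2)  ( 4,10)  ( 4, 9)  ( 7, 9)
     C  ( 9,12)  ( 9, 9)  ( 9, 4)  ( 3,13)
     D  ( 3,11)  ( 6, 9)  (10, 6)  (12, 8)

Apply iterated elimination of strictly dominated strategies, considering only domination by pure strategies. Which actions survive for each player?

Survivors P1:{A,C,D} P2:{P,R,S}

P1 drop B (D beats it: P:3>1 Q:6>4 R:10>4 S:12>7)
P2 drop Q (P beats it: A:8>6 C:12>9 D:11>9)
P1→{A,C,D} P2→{P,R,S}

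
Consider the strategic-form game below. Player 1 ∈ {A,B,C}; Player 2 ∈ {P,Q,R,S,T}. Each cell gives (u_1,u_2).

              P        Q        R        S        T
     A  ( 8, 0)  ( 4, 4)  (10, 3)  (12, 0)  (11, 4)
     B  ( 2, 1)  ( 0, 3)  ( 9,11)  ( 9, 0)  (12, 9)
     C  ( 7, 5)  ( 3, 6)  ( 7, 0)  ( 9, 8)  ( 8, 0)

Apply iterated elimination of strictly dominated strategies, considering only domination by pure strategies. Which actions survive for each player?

P1 drop C (A beats it: P:8>7 Q:4>3 R:10>7 S:12>9 T:11>8)
P2 drop P (Q beats it: A:4>0 B:3>1)
P2 drop S (Q beats it: A:4>0 B:3>0)
P1→{A,B} P2→{Q,R,T}

Remaining: P1:{A,B} P2:{Q,R,T}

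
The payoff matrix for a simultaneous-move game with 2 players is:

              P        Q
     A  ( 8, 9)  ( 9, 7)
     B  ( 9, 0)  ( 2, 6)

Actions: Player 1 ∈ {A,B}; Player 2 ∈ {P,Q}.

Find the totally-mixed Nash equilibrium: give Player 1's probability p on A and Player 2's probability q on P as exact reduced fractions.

(p,q) = (3/4, 7/8)

P1 indiff ⇒ q·8+(1-q)·9 = q·9+(1-q)·2 ⇒ q(-1) = (1-q)(-7) ⇒ q = 7/8
P2 indiff ⇒ p·9+(1-p)·0 = p·7+(1-p)·6 ⇒ p(2) = (1-p)(6) ⇒ p = 3/4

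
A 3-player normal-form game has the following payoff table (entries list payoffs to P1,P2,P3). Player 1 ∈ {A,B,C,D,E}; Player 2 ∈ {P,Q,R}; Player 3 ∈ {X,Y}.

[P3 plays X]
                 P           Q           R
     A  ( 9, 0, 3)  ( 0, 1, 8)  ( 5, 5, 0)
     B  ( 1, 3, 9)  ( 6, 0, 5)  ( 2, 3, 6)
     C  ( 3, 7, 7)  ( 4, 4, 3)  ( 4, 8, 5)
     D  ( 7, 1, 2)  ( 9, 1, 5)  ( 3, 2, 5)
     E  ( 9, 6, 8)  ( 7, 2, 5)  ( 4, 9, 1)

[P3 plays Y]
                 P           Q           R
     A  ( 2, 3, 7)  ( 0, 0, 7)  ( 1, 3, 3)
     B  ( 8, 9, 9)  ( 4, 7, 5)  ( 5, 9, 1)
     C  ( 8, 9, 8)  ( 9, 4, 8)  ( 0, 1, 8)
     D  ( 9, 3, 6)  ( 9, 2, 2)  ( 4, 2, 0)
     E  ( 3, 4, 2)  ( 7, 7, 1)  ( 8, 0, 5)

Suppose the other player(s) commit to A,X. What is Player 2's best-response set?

BR_2 = {R}

u_2(P vs A,X) = 0
u_2(Q vs A,X) = 1
u_2(R vs A,X) = 5
max payoff 5 at {R}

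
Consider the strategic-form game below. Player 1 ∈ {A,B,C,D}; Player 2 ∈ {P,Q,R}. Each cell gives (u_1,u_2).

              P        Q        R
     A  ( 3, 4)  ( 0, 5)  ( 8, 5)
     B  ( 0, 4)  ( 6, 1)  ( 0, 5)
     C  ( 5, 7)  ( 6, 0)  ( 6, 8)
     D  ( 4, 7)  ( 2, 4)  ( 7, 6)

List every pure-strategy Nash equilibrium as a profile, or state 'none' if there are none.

(A,P): not NE [P1→C gives 5>3; P2→R gives 5>4]
(A,Q): not NE [P1→C gives 6>0]
(A,R): NE
(B,P): not NE [P1→C gives 5>0; P2→R gives 5>4]
(B,Q): not NE [P2→R gives 5>1]
(B,R): not NE [P1→A gives 8>0]
(C,P): not NE [P2→R gives 8>7]
(C,Q): not NE [P2→R gives 8>0]
(C,R): not NE [P1→A gives 8>6]
(D,P): not NE [P1→C gives 5>4]
(D,Q): not NE [P1→C gives 6>2; P2→P gives 7>4]
(D,R): not NE [P1→A gives 8>7; P2→P gives 7>6]

PSNE = {(A,R)}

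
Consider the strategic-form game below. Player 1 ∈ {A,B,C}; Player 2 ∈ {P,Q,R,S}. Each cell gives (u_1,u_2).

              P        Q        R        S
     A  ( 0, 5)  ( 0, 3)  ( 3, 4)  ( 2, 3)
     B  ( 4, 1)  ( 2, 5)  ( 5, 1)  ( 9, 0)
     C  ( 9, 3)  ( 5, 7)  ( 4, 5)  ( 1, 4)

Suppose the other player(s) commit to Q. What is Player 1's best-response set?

u_1(A vs Q) = 0
u_1(B vs Q) = 2
u_1(C vs Q) = 5
max payoff 5 at {C}

BR_1 = {C}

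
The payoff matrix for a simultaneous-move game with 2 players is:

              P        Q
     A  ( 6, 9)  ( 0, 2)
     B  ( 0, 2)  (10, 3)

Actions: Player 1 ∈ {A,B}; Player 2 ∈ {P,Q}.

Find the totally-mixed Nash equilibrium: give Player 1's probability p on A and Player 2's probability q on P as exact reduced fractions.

P1 indiff ⇒ q·6+(1-q)·0 = q·0+(1-q)·10 ⇒ q(6) = (1-q)(10) ⇒ q = 5/8
P2 indiff ⇒ p·9+(1-p)·2 = p·2+(1-p)·3 ⇒ p(7) = (1-p)(1) ⇒ p = 1/8

p=1/8, q=5/8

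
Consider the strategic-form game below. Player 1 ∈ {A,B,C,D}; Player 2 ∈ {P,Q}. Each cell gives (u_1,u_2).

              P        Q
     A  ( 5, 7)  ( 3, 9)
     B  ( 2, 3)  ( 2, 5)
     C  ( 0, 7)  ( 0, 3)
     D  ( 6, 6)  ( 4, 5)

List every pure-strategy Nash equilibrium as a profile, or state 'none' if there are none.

(A,P): not NE [P1→D gives 6>5; P2→Q gives 9>7]
(A,Q): not NE [P1→D gives 4>3]
(B,P): not NE [P1→D gives 6>2; P2→Q gives 5>3]
(B,Q): not NE [P1→D gives 4>2]
(C,P): not NE [P1→D gives 6>0]
(C,Q): not NE [P1→D gives 4>0; P2→P gives 7>3]
(D,P): NE
(D,Q): not NE [P2→P gives 6>5]

NE set: (D,P)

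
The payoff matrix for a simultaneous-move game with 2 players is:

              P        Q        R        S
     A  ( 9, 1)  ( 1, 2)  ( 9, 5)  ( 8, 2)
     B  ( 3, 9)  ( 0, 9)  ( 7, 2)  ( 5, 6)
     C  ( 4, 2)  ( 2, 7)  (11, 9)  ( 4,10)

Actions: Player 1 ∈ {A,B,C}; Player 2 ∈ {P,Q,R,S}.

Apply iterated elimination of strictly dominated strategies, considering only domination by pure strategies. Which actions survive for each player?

Remaining: P1:{A,C} P2:{R,S}

P1 drop B (A beats it: P:9>3 Q:1>0 R:9>7 S:8>5)
P2 drop P (Q beats it: A:2>1 C:7>2)
P2 drop Q (R beats it: A:5>2 C:9>7)
P1→{A,C} P2→{R,S}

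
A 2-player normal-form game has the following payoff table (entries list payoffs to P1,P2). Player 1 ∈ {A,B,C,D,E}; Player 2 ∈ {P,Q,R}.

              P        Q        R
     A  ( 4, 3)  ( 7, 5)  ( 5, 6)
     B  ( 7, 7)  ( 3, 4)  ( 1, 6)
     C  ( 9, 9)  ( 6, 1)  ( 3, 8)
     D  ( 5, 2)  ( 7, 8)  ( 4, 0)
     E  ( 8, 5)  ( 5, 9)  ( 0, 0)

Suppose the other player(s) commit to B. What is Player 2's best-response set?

P2 best: {P}

u_2(P vs B) = 7
u_2(Q vs B) = 4
u_2(R vs B) = 6
max payoff 7 at {P}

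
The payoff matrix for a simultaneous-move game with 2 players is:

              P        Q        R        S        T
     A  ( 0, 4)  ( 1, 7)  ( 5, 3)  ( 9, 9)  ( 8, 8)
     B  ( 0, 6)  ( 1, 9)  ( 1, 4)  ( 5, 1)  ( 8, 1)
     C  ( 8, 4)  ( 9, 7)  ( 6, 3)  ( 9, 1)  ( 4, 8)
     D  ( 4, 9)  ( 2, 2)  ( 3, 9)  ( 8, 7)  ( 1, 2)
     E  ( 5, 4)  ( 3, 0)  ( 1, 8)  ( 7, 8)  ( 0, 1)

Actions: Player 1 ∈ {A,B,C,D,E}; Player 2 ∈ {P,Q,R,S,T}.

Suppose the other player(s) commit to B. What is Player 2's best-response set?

u_2(P vs B) = 6
u_2(Q vs B) = 9
u_2(R vs B) = 4
u_2(S vs B) = 1
u_2(T vs B) = 1
max payoff 9 at {Q}

P2 best: {Q}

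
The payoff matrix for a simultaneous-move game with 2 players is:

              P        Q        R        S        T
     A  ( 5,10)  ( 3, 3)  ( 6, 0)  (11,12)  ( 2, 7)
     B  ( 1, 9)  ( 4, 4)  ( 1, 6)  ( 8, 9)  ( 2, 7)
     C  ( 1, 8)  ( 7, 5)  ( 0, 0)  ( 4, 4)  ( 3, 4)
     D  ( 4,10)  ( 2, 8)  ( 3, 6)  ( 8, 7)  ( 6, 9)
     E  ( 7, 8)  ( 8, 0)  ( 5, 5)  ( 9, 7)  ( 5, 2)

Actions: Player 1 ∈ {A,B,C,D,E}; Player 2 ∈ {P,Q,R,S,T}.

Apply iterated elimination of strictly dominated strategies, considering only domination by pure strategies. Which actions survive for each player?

Survivors P1:{A,E} P2:{P,S}

P1 drop B (E beats it: P:7>1 Q:8>4 R:5>1 S:9>8 T:5>2)
P1 drop C (E beats it: P:7>1 Q:8>7 R:5>0 S:9>4 T:5>3)
P2 drop Q (P beats it: A:10>3 D:10>8 E:8>0)
P2 drop R (P beats it: A:10>0 D:10>6 E:8>5)
P2 drop T (P beats it: A:10>7 D:10>9 E:8>2)
P1 drop D (A beats it: P:5>4 S:11>8)
P1→{A,E} P2→{P,S}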